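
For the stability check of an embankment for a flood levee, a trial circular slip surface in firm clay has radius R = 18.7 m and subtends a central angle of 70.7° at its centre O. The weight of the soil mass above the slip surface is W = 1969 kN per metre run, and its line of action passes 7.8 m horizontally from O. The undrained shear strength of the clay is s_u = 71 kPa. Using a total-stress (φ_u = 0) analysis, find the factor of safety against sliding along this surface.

FS = 1.99

Taking moments about the centre O, the resisting moment is provided by the undrained shear strength acting along the arc:
Arc length L_a = R·θ = 18.7·(70.7°·π/180) = 18.7·1.2339 = 23.07 m
M_R = s_u·L_a·R = 71·23.07·18.7 = 30636.4 kN·m/m
M_D = W·d = 1969·7.8 = 15358.2 kN·m/m
FS = M_R / M_D = 30636.4 / 15358.2 = 1.995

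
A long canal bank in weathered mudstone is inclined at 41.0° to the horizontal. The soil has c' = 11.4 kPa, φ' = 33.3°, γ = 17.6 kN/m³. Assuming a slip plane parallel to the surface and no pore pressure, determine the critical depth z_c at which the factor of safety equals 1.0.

z_c = 5.35 m

Setting FS = 1.00 in FS = [c' + γz cos²β tanφ'] / [γz sinβ cosβ] and solving for z:
z = c' / [γ cosβ (FS·sinβ − cosβ·tanφ')]
  = 11.4 / [17.6·cos41.0°·(1.00·sin41.0° − cos41.0°·tan33.3°)]
  = 11.4 / [17.6·0.7547·(1.00·0.6561 − 0.7547·0.6569)]
  = 11.4 / 2.1293 = 5.354 m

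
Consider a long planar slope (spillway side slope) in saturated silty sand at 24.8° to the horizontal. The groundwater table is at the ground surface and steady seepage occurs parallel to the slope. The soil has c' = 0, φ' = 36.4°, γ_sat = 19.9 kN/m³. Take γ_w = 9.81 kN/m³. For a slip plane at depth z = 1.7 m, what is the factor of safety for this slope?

FS = 0.81

With seepage parallel to the slope and the water table at the surface, the effective normal stress on the slip plane uses the buoyant unit weight γ' = γ_sat − γ_w while the driving shear stress uses γ_sat:
FS = [c' + γ' z cos²β tanφ'] / [γ_sat z sinβ cosβ]
(For c' = 0 this reduces to FS = (γ'/γ_sat)·tanφ'/tanβ.)
γ' = 19.9 − 9.81 = 10.09 kN/m³
Numerator = 0.0 + 10.09·1.7·cos²24.8°·tan36.4° = 0.0 + 10.09·1.7·0.8241·0.7373 = 10.421 kPa
Denominator = 19.9·1.7·sin24.8°·cos24.8° = 19.9·1.7·0.4195·0.9078 = 12.881 kPa
FS = 10.421 / 12.881 = 0.809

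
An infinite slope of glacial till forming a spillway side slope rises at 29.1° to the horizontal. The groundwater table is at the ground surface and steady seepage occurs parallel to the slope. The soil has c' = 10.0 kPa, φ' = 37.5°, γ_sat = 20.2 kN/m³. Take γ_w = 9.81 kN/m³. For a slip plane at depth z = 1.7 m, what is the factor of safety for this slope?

With seepage parallel to the slope and the water table at the surface, the effective normal stress on the slip plane uses the buoyant unit weight γ' = γ_sat − γ_w while the driving shear stress uses γ_sat:
FS = [c' + γ' z cos²β tanφ'] / [γ_sat z sinβ cosβ]
γ' = 20.2 − 9.81 = 10.39 kN/m³
Numerator = 10.0 + 10.39·1.7·cos²29.1°·tan37.5° = 10.0 + 10.39·1.7·0.7635·0.7673 = 20.348 kPa
Denominator = 20.2·1.7·sin29.1°·cos29.1° = 20.2·1.7·0.4863·0.8738 = 14.593 kPa
FS = 20.348 / 14.593 = 1.394

FS = 1.39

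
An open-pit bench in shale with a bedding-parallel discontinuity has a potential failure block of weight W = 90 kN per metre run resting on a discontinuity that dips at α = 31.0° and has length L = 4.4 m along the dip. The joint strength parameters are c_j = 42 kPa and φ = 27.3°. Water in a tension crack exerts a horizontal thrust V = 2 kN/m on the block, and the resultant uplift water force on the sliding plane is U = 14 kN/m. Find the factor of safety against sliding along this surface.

FS = 4.51

Resolving the block weight along and normal to the plane and applying the Mohr–Coulomb strength on the joint:
N' = W cosα − U − V sinα = 90·cos31.0° − 14 − 2·sin31.0° = 62.1 kN/m
Driving force T = W sinα + V cosα = 90·sin31.0° + 2·cos31.0° = 48.1 kN/m
Resisting force R = c_j·L + N'·tanφ = 42·4.4 + 62.1·tan27.3° = 184.8 + 32.1 = 216.9 kN/m
FS = R / T = 216.9 / 48.1 = 4.512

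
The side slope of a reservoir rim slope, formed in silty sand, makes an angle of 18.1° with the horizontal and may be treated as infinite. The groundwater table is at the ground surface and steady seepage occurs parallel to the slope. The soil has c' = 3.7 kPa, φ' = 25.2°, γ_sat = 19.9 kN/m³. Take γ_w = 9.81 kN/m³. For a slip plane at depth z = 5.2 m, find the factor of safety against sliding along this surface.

With seepage parallel to the slope and the water table at the surface, the effective normal stress on the slip plane uses the buoyant unit weight γ' = γ_sat − γ_w while the driving shear stress uses γ_sat:
FS = [c' + γ' z cos²β tanφ'] / [γ_sat z sinβ cosβ]
γ' = 19.9 − 9.81 = 10.09 kN/m³
Numerator = 3.7 + 10.09·5.2·cos²18.1°·tan25.2° = 3.7 + 10.09·5.2·0.9035·0.4706 = 26.007 kPa
Denominator = 19.9·5.2·sin18.1°·cos18.1° = 19.9·5.2·0.3107·0.9505 = 30.558 kPa
FS = 26.007 / 30.558 = 0.851

FS = 0.85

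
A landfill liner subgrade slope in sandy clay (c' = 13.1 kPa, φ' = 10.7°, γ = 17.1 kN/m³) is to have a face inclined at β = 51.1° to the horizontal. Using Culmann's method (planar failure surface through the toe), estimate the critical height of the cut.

Culmann's analysis gives the critical failure plane at α_cr = (β + φ')/2 = (51.1 + 10.7)/2 = 30.9°, and the critical height
H_c = (4c'/γ) · sinβ cosφ' / [1 − cos(β − φ')]
    = (4·13.1/17.1) · sin51.1°·cos10.7° / [1 − cos(40.4°)]
    = 3.064 · 0.7782·0.9826 / [1 − 0.7615]
    = 3.064 · 0.7647 / 0.2385
    = 9.83 m

H_c = 9.83 m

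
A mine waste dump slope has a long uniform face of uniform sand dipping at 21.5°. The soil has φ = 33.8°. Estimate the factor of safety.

For a dry cohesionless infinite slope the factor of safety is FS = tanφ / tanβ.
FS = tan33.8° / tan21.5° = 0.6694 / 0.3939 = 1.699

FS = 1.70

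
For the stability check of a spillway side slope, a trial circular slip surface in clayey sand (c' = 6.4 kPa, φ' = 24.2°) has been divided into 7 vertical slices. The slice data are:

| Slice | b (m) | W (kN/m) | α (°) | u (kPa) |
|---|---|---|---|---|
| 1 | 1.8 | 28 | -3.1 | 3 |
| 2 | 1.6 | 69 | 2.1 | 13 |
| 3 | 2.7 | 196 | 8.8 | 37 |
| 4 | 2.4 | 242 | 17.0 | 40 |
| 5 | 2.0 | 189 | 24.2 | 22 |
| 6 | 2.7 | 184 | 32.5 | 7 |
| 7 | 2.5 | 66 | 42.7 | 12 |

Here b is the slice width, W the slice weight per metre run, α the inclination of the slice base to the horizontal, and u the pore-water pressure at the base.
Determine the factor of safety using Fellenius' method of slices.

Ordinary method of slices: FS = Σ[c'·Δl_i + (W_i cosα_i − u_i·Δl_i)·tanφ'] / Σ W_i sinα_i, with Δl_i = b_i / cosα_i.
Slice 1: Δl = 1.8/cos(-3.1°) = 1.803 m; N'_1 = 28·cos(-3.1°) − 3·1.803 = 22.6; c'Δl = 11.54; W sinα = -1.5
Slice 2: Δl = 1.6/cos2.1° = 1.601 m; N'_2 = 69·cos2.1° − 13·1.601 = 48.1; c'Δl = 10.25; W sinα = 2.5
Slice 3: Δl = 2.7/cos8.8° = 2.732 m; N'_3 = 196·cos8.8° − 37·2.732 = 92.6; c'Δl = 17.49; W sinα = 30.0
Slice 4: Δl = 2.4/cos17.0° = 2.510 m; N'_4 = 242·cos17.0° − 40·2.510 = 131.0; c'Δl = 16.06; W sinα = 70.8
Slice 5: Δl = 2.0/cos24.2° = 2.193 m; N'_5 = 189·cos24.2° − 22·2.193 = 124.2; c'Δl = 14.03; W sinα = 77.5
Slice 6: Δl = 2.7/cos32.5° = 3.201 m; N'_6 = 184·cos32.5° − 7·3.201 = 132.8; c'Δl = 20.49; W sinα = 98.9
Slice 7: Δl = 2.5/cos42.7° = 3.402 m; N'_7 = 66·cos42.7° − 12·3.402 = 7.7; c'Δl = 21.77; W sinα = 44.8
Σc'Δl = 111.6 kN/m; ΣN' = 558.9 kN/m; ΣW sinα = 322.9 kN/m
Resisting = 111.6 + 558.9·tan24.2° = 111.6 + 251.2 = 362.8 kN/m
FS = 362.8 / 322.9 = 1.124

FS = 1.12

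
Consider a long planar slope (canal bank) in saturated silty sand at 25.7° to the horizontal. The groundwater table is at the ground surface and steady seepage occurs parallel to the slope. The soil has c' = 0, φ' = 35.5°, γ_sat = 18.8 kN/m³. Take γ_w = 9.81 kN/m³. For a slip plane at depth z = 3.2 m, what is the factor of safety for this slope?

With seepage parallel to the slope and the water table at the surface, the effective normal stress on the slip plane uses the buoyant unit weight γ' = γ_sat − γ_w while the driving shear stress uses γ_sat:
FS = [c' + γ' z cos²β tanφ'] / [γ_sat z sinβ cosβ]
(For c' = 0 this reduces to FS = (γ'/γ_sat)·tanφ'/tanβ.)
γ' = 18.8 − 9.81 = 8.99 kN/m³
Numerator = 0.0 + 8.99·3.2·cos²25.7°·tan35.5° = 0.0 + 8.99·3.2·0.8119·0.7133 = 16.661 kPa
Denominator = 18.8·3.2·sin25.7°·cos25.7° = 18.8·3.2·0.4337·0.9011 = 23.508 kPa
FS = 16.661 / 23.508 = 0.709

FS = 0.71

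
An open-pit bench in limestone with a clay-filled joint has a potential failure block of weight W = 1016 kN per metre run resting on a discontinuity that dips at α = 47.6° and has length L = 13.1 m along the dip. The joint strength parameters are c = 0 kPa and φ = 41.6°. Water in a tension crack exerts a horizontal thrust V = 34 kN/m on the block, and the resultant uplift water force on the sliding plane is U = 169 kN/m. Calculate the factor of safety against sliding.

FS = 0.56

Resolving the block weight along and normal to the plane and applying the Mohr–Coulomb strength on the joint:
N' = W cosα − U − V sinα = 1016·cos47.6° − 169 − 34·sin47.6° = 491.0 kN/m
Driving force T = W sinα + V cosα = 1016·sin47.6° + 34·cos47.6° = 773.2 kN/m
Resisting force R = c·L + N'·tanφ = 0·13.1 + 491.0·tan41.6° = 0.0 + 435.9 = 435.9 kN/m
FS = R / T = 435.9 / 773.2 = 0.564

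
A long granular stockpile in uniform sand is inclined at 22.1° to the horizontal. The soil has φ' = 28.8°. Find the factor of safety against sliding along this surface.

For a dry cohesionless infinite slope the factor of safety is FS = tanφ' / tanβ.
FS = tan28.8° / tan22.1° = 0.5498 / 0.4061 = 1.354

FS = 1.35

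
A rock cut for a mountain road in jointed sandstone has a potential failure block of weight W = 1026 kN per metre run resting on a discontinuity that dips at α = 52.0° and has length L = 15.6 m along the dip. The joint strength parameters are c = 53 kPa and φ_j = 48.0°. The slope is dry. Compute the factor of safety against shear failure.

Resolving the block weight along and normal to the plane and applying the Mohr–Coulomb strength on the joint:
N' = W cosα = 1026·cos52.0° = 631.7 kN/m
Driving force T = W sinα = 1026·sin52.0° = 808.5 kN/m
Resisting force R = c·L + N'·tanφ_j = 53·15.6 + 631.7·tan48.0° = 826.8 + 701.5 = 1528.3 kN/m
FS = R / T = 1528.3 / 808.5 = 1.890

FS = 1.89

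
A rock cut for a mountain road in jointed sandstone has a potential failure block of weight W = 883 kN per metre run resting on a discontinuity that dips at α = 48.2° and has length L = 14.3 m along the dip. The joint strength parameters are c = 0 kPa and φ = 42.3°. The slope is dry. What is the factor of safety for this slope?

FS = 0.81

Resolving the block weight along and normal to the plane and applying the Mohr–Coulomb strength on the joint:
N' = W cosα = 883·cos48.2° = 588.5 kN/m
Driving force T = W sinα = 883·sin48.2° = 658.3 kN/m
Resisting force R = c·L + N'·tanφ = 0·14.3 + 588.5·tan42.3° = 0.0 + 535.5 = 535.5 kN/m
FS = R / T = 535.5 / 658.3 = 0.814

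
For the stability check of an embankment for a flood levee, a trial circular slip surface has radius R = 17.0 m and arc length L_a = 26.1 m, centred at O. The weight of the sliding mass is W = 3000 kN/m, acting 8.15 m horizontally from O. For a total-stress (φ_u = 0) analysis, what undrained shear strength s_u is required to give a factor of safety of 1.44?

s_u = 79.4 kPa

FS = s_u·L_a·R / (W·d), so s_u = FS·W·d / (L_a·R).
s_u = 1.44·3000·8.15 / (26.10·17.0) = 35208.0 / 443.70 = 79.35 kPa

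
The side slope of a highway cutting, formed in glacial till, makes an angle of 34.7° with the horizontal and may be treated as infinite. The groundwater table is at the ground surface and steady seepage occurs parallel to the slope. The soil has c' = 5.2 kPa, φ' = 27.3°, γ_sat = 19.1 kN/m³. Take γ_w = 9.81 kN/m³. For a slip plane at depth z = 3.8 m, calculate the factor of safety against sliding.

FS = 0.52

With seepage parallel to the slope and the water table at the surface, the effective normal stress on the slip plane uses the buoyant unit weight γ' = γ_sat − γ_w while the driving shear stress uses γ_sat:
FS = [c' + γ' z cos²β tanφ'] / [γ_sat z sinβ cosβ]
γ' = 19.1 − 9.81 = 9.29 kN/m³
Numerator = 5.2 + 9.29·3.8·cos²34.7°·tan27.3° = 5.2 + 9.29·3.8·0.6759·0.5161 = 17.516 kPa
Denominator = 19.1·3.8·sin34.7°·cos34.7° = 19.1·3.8·0.5693·0.8221 = 33.970 kPa
FS = 17.516 / 33.970 = 0.516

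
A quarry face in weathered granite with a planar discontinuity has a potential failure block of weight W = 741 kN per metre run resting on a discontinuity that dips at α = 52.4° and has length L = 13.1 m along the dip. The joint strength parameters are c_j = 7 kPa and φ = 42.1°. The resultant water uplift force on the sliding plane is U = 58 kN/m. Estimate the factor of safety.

FS = 0.76

Resolving the block weight along and normal to the plane and applying the Mohr–Coulomb strength on the joint:
N' = W cosα − U = 741·cos52.4° − 58 = 394.1 kN/m
Driving force T = W sinα = 741·sin52.4° = 587.1 kN/m
Resisting force R = c_j·L + N'·tanφ = 7·13.1 + 394.1·tan42.1° = 91.7 + 356.1 = 447.8 kN/m
FS = R / T = 447.8 / 587.1 = 0.763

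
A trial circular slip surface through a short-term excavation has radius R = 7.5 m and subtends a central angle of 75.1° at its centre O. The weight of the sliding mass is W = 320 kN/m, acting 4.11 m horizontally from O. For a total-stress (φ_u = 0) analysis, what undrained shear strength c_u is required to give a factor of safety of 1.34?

FS = c_u·L_a·R / (W·d), so c_u = FS·W·d / (L_a·R).
Arc length L_a = R·θ = 7.5·(75.1°·π/180) = 7.5·1.3107 = 9.83 m
c_u = 1.34·320·4.11 / (9.83·7.5) = 1762.4 / 73.73 = 23.90 kPa

c_u = 23.9 kPa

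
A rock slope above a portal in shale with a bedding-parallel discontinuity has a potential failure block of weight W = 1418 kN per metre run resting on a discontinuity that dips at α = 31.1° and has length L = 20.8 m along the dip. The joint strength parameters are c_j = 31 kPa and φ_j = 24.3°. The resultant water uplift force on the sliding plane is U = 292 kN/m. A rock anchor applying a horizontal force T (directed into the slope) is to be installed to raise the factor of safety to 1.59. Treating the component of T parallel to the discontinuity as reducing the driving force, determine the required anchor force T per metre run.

Resolving forces along and normal to the sliding plane, with the horizontal anchor force T adding T·sinα to the effective normal force and T·cosα acting up the plane against the driving force:
FS = [c_jL + (W cosα − U + T sinα) tanφ_j] / [W sinα − T cosα]
Without the anchor: N' = 922.2 kN/m, driving T_d = 732.4 kN/m, resisting R = 31·20.8 + 922.2·tan24.3° = 1061.2 kN/m, FS = 1.45.
Setting FS = 1.59 and solving for T:
1.59·(732.4 − T cos31.1°) = 1061.2 + T sin31.1°·tan24.3°
T·(sin31.1°·tan24.3° + 1.59·cos31.1°) = 1.59·732.4 − 1061.2
T·(0.5165·0.4515 + 1.59·0.8563) = 1164.6 − 1061.2 = 103.4
T·1.5947 = 103.4
T = 64.8 kN/m

T = 65 kN/m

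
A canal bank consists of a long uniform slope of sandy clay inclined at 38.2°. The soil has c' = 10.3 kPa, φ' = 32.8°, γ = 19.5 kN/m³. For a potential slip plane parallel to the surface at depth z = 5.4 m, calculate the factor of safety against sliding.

For an infinite slope with a slip plane parallel to the surface (no pore pressure): FS = [c' + γz cos²β tanφ'] / [γz sinβ cosβ].
γz = 19.5·5.4 = 105.30 kN/m²
Numerator = 10.3 + 105.30·cos²38.2°·tan32.8° = 10.3 + 105.30·0.6176·0.6445 = 52.209 kPa
Denominator = 105.30·sin38.2°·cos38.2° = 105.30·0.6184·0.7859 = 51.174 kPa
FS = 52.209 / 51.174 = 1.020

FS = 1.02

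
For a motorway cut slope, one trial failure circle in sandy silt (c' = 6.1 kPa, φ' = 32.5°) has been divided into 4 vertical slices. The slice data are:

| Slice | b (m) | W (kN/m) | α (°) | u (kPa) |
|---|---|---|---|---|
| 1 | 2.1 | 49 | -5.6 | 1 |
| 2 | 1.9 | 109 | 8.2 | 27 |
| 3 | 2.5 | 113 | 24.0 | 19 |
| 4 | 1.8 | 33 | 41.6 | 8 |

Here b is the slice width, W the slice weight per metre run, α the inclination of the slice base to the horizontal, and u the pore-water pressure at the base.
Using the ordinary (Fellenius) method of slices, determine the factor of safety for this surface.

Ordinary method of slices: FS = Σ[c'·Δl_i + (W_i cosα_i − u_i·Δl_i)·tanφ'] / Σ W_i sinα_i, with Δl_i = b_i / cosα_i.
Slice 1: Δl = 2.1/cos(-5.6°) = 2.110 m; N'_1 = 49·cos(-5.6°) − 1·2.110 = 46.7; c'Δl = 12.87; W sinα = -4.8
Slice 2: Δl = 1.9/cos8.2° = 1.920 m; N'_2 = 109·cos8.2° − 27·1.920 = 56.1; c'Δl = 11.71; W sinα = 15.5
Slice 3: Δl = 2.5/cos24.0° = 2.737 m; N'_3 = 113·cos24.0° − 19·2.737 = 51.2; c'Δl = 16.69; W sinα = 46.0
Slice 4: Δl = 1.8/cos41.6° = 2.407 m; N'_4 = 33·cos41.6° − 8·2.407 = 5.4; c'Δl = 14.68; W sinα = 21.9
Σc'Δl = 56.0 kN/m; ΣN' = 159.4 kN/m; ΣW sinα = 78.6 kN/m
Resisting = 56.0 + 159.4·tan32.5° = 56.0 + 101.5 = 157.5 kN/m
FS = 157.5 / 78.6 = 2.003

FS = 2.00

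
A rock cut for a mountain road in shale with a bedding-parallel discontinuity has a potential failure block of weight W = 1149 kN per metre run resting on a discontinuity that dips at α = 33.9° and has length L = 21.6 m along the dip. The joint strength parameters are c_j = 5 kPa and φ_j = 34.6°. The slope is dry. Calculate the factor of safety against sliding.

FS = 1.20

Resolving the block weight along and normal to the plane and applying the Mohr–Coulomb strength on the joint:
N' = W cosα = 1149·cos33.9° = 953.7 kN/m
Driving force T = W sinα = 1149·sin33.9° = 640.8 kN/m
Resisting force R = c_j·L + N'·tanφ_j = 5·21.6 + 953.7·tan34.6° = 108.0 + 657.9 = 765.9 kN/m
FS = R / T = 765.9 / 640.8 = 1.195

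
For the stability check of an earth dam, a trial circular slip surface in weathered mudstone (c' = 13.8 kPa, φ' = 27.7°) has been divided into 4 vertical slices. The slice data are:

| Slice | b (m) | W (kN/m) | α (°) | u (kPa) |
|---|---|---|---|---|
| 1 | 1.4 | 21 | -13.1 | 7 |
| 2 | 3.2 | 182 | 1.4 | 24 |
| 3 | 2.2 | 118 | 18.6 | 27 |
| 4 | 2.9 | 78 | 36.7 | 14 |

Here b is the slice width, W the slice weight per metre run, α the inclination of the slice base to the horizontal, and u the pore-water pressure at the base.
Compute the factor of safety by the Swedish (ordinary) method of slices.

FS = 2.84

Ordinary method of slices: FS = Σ[c'·Δl_i + (W_i cosα_i − u_i·Δl_i)·tanφ'] / Σ W_i sinα_i, with Δl_i = b_i / cosα_i.
Slice 1: Δl = 1.4/cos(-13.1°) = 1.437 m; N'_1 = 21·cos(-13.1°) − 7·1.437 = 10.4; c'Δl = 19.84; W sinα = -4.8
Slice 2: Δl = 3.2/cos1.4° = 3.201 m; N'_2 = 182·cos1.4° − 24·3.201 = 105.1; c'Δl = 44.17; W sinα = 4.4
Slice 3: Δl = 2.2/cos18.6° = 2.321 m; N'_3 = 118·cos18.6° − 27·2.321 = 49.2; c'Δl = 32.03; W sinα = 37.6
Slice 4: Δl = 2.9/cos36.7° = 3.617 m; N'_4 = 78·cos36.7° − 14·3.617 = 11.9; c'Δl = 49.91; W sinα = 46.6
Σc'Δl = 146.0 kN/m; ΣN' = 176.6 kN/m; ΣW sinα = 83.9 kN/m
Resisting = 146.0 + 176.6·tan27.7° = 146.0 + 92.7 = 238.7 kN/m
FS = 238.7 / 83.9 = 2.843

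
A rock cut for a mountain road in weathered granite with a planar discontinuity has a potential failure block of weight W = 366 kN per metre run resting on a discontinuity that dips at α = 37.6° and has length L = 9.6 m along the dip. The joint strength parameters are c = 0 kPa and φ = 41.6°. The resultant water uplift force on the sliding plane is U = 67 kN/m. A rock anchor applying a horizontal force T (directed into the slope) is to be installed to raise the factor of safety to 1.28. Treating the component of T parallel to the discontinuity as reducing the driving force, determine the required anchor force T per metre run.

Resolving forces along and normal to the sliding plane, with the horizontal anchor force T adding T·sinα to the effective normal force and T·cosα acting up the plane against the driving force:
FS = [cL + (W cosα − U + T sinα) tanφ] / [W sinα − T cosα]
Without the anchor: N' = 223.0 kN/m, driving T_d = 223.3 kN/m, resisting R = 0·9.6 + 223.0·tan41.6° = 198.0 kN/m, FS = 0.89.
Setting FS = 1.28 and solving for T:
1.28·(223.3 − T cos37.6°) = 198.0 + T sin37.6°·tan41.6°
T·(sin37.6°·tan41.6° + 1.28·cos37.6°) = 1.28·223.3 − 198.0
T·(0.6101·0.8878 + 1.28·0.7923) = 285.8 − 198.0 = 87.9
T·1.5558 = 87.9
T = 56.5 kN/m

T = 56 kN/m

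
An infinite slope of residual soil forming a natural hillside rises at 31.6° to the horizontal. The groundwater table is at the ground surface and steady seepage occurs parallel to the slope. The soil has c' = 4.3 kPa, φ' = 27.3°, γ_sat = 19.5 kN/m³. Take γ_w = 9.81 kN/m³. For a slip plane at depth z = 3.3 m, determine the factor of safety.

FS = 0.57

With seepage parallel to the slope and the water table at the surface, the effective normal stress on the slip plane uses the buoyant unit weight γ' = γ_sat − γ_w while the driving shear stress uses γ_sat:
FS = [c' + γ' z cos²β tanφ'] / [γ_sat z sinβ cosβ]
γ' = 19.5 − 9.81 = 9.69 kN/m³
Numerator = 4.3 + 9.69·3.3·cos²31.6°·tan27.3° = 4.3 + 9.69·3.3·0.7254·0.5161 = 16.273 kPa
Denominator = 19.5·3.3·sin31.6°·cos31.6° = 19.5·3.3·0.5240·0.8517 = 28.719 kPa
FS = 16.273 / 28.719 = 0.567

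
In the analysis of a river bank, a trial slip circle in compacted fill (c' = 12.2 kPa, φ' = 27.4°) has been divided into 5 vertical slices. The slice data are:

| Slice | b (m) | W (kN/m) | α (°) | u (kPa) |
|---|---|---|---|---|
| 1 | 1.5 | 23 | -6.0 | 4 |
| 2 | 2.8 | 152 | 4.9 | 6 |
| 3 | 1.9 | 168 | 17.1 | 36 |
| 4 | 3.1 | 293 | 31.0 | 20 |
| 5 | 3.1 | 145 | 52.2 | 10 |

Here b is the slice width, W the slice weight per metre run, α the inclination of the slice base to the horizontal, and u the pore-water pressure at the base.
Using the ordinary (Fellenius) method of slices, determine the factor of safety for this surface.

FS = 1.29

Ordinary method of slices: FS = Σ[c'·Δl_i + (W_i cosα_i − u_i·Δl_i)·tanφ'] / Σ W_i sinα_i, with Δl_i = b_i / cosα_i.
Slice 1: Δl = 1.5/cos(-6.0°) = 1.508 m; N'_1 = 23·cos(-6.0°) − 4·1.508 = 16.8; c'Δl = 18.40; W sinα = -2.4
Slice 2: Δl = 2.8/cos4.9° = 2.810 m; N'_2 = 152·cos4.9° − 6·2.810 = 134.6; c'Δl = 34.29; W sinα = 13.0
Slice 3: Δl = 1.9/cos17.1° = 1.988 m; N'_3 = 168·cos17.1° − 36·1.988 = 89.0; c'Δl = 24.25; W sinα = 49.4
Slice 4: Δl = 3.1/cos31.0° = 3.617 m; N'_4 = 293·cos31.0° − 20·3.617 = 178.8; c'Δl = 44.12; W sinα = 150.9
Slice 5: Δl = 3.1/cos52.2° = 5.058 m; N'_5 = 145·cos52.2° − 10·5.058 = 38.3; c'Δl = 61.71; W sinα = 114.6
Σc'Δl = 182.8 kN/m; ΣN' = 457.5 kN/m; ΣW sinα = 325.5 kN/m
Resisting = 182.8 + 457.5·tan27.4° = 182.8 + 237.2 = 419.9 kN/m
FS = 419.9 / 325.5 = 1.290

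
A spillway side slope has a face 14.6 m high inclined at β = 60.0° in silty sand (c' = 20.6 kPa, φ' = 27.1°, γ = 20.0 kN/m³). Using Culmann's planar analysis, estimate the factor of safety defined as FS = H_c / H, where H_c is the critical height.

H_c = (4c'/γ) · sinβ cosφ' / [1 − cos(β − φ')]
    = (4·20.6/20.0) · sin60.0°·cos27.1° / [1 − cos32.9°]
    = 4.120 · 0.7709 / 0.1604 = 19.80 m
FS = H_c / H = 19.80 / 14.6 = 1.356

FS = 1.36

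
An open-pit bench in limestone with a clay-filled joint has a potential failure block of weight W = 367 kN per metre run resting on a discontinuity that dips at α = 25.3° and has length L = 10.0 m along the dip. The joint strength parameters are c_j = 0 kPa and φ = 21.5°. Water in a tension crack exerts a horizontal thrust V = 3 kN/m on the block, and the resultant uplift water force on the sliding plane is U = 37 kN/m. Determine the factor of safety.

Resolving the block weight along and normal to the plane and applying the Mohr–Coulomb strength on the joint:
N' = W cosα − U − V sinα = 367·cos25.3° − 37 − 3·sin25.3° = 293.5 kN/m
Driving force T = W sinα + V cosα = 367·sin25.3° + 3·cos25.3° = 159.6 kN/m
Resisting force R = c_j·L + N'·tanφ = 0·10.0 + 293.5·tan21.5° = 0.0 + 115.6 = 115.6 kN/m
FS = R / T = 115.6 / 159.6 = 0.725

FS = 0.72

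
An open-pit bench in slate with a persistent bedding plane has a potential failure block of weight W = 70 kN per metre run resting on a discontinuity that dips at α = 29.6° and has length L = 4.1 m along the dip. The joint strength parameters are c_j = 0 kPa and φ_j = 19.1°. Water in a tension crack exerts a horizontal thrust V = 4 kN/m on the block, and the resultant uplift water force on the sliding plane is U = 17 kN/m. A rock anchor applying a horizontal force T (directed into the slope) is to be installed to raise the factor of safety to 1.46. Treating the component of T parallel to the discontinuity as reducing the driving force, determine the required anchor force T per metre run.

Resolving forces along and normal to the sliding plane, with the horizontal anchor force T adding T·sinα to the effective normal force and T·cosα acting up the plane against the driving force:
FS = [c_jL + (W cosα − U − V sinα + T sinα) tanφ_j] / [W sinα + V cosα − T cosα]
Without the anchor: N' = 41.9 kN/m, driving T_d = 38.1 kN/m, resisting R = 0·4.1 + 41.9·tan19.1° = 14.5 kN/m, FS = 0.38.
Setting FS = 1.46 and solving for T:
1.46·(38.1 − T cos29.6°) = 14.5 + T sin29.6°·tan19.1°
T·(sin29.6°·tan19.1° + 1.46·cos29.6°) = 1.46·38.1 − 14.5
T·(0.4939·0.3463 + 1.46·0.8695) = 55.6 − 14.5 = 41.1
T·1.4405 = 41.1
T = 28.5 kN/m

T = 28 kN/m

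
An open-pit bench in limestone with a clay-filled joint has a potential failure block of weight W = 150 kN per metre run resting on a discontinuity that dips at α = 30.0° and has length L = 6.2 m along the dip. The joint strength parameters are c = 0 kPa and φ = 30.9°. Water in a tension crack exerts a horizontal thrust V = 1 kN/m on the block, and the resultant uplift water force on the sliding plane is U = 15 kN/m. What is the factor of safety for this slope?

FS = 0.90

Resolving the block weight along and normal to the plane and applying the Mohr–Coulomb strength on the joint:
N' = W cosα − U − V sinα = 150·cos30.0° − 15 − 1·sin30.0° = 114.4 kN/m
Driving force T = W sinα + V cosα = 150·sin30.0° + 1·cos30.0° = 75.9 kN/m
Resisting force R = c·L + N'·tanφ = 0·6.2 + 114.4·tan30.9° = 0.0 + 68.5 = 68.5 kN/m
FS = R / T = 68.5 / 75.9 = 0.903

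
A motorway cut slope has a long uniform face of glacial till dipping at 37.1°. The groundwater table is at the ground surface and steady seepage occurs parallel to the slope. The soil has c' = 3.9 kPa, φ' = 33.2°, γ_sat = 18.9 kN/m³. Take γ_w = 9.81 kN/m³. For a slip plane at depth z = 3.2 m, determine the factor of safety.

FS = 0.55

With seepage parallel to the slope and the water table at the surface, the effective normal stress on the slip plane uses the buoyant unit weight γ' = γ_sat − γ_w while the driving shear stress uses γ_sat:
FS = [c' + γ' z cos²β tanφ'] / [γ_sat z sinβ cosβ]
γ' = 18.9 − 9.81 = 9.09 kN/m³
Numerator = 3.9 + 9.09·3.2·cos²37.1°·tan33.2° = 3.9 + 9.09·3.2·0.6361·0.6544 = 16.009 kPa
Denominator = 18.9·3.2·sin37.1°·cos37.1° = 18.9·3.2·0.6032·0.7976 = 29.097 kPa
FS = 16.009 / 29.097 = 0.550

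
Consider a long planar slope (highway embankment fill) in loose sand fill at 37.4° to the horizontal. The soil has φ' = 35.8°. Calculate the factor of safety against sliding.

For a dry cohesionless infinite slope the factor of safety is FS = tanφ' / tanβ.
FS = tan35.8° / tan37.4° = 0.7212 / 0.7646 = 0.943

FS = 0.94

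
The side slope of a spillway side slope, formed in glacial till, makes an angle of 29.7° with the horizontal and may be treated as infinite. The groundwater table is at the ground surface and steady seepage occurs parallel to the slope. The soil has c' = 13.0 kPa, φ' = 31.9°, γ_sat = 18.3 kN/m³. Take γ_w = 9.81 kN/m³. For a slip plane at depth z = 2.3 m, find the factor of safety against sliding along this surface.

With seepage parallel to the slope and the water table at the surface, the effective normal stress on the slip plane uses the buoyant unit weight γ' = γ_sat − γ_w while the driving shear stress uses γ_sat:
FS = [c' + γ' z cos²β tanφ'] / [γ_sat z sinβ cosβ]
γ' = 18.3 − 9.81 = 8.49 kN/m³
Numerator = 13.0 + 8.49·2.3·cos²29.7°·tan31.9° = 13.0 + 8.49·2.3·0.7545·0.6224 = 22.171 kPa
Denominator = 18.3·2.3·sin29.7°·cos29.7° = 18.3·2.3·0.4955·0.8686 = 18.114 kPa
FS = 22.171 / 18.114 = 1.224

FS = 1.22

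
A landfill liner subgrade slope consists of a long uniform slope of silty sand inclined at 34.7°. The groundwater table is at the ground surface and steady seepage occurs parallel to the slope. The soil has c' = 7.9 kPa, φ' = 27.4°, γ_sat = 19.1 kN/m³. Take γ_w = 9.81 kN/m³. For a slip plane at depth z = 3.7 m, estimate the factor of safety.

With seepage parallel to the slope and the water table at the surface, the effective normal stress on the slip plane uses the buoyant unit weight γ' = γ_sat − γ_w while the driving shear stress uses γ_sat:
FS = [c' + γ' z cos²β tanφ'] / [γ_sat z sinβ cosβ]
γ' = 19.1 − 9.81 = 9.29 kN/m³
Numerator = 7.9 + 9.29·3.7·cos²34.7°·tan27.4° = 7.9 + 9.29·3.7·0.6759·0.5184 = 19.943 kPa
Denominator = 19.1·3.7·sin34.7°·cos34.7° = 19.1·3.7·0.5693·0.8221 = 33.076 kPa
FS = 19.943 / 33.076 = 0.603

FS = 0.60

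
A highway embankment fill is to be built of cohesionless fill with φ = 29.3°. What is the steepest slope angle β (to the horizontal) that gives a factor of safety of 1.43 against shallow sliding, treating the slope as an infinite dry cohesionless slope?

β = 21.4°

For an infinite dry cohesionless slope FS = tanφ/tanβ, so tanβ = tanφ / FS.
tanβ = tan29.3° / 1.43 = 0.5612 / 1.43 = 0.3924
β = arctan(0.3924) = 21.43°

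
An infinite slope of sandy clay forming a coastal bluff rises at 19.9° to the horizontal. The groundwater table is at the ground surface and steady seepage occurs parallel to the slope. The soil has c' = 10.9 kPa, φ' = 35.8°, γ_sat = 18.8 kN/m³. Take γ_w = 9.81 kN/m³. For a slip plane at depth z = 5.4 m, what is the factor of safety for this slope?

With seepage parallel to the slope and the water table at the surface, the effective normal stress on the slip plane uses the buoyant unit weight γ' = γ_sat − γ_w while the driving shear stress uses γ_sat:
FS = [c' + γ' z cos²β tanφ'] / [γ_sat z sinβ cosβ]
γ' = 18.8 − 9.81 = 8.99 kN/m³
Numerator = 10.9 + 8.99·5.4·cos²19.9°·tan35.8° = 10.9 + 8.99·5.4·0.8841·0.7212 = 41.856 kPa
Denominator = 18.8·5.4·sin19.9°·cos19.9° = 18.8·5.4·0.3404·0.9403 = 32.492 kPa
FS = 41.856 / 32.492 = 1.288

FS = 1.29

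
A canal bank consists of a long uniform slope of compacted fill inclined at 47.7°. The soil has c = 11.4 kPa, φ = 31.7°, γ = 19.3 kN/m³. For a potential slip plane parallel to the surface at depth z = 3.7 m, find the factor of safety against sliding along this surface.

For an infinite slope with a slip plane parallel to the surface (no pore pressure): FS = [c + γz cos²β tanφ] / [γz sinβ cosβ].
γz = 19.3·3.7 = 71.41 kN/m²
Numerator = 11.4 + 71.41·cos²47.7°·tan31.7° = 11.4 + 71.41·0.4529·0.6176 = 31.377 kPa
Denominator = 71.41·sin47.7°·cos47.7° = 71.41·0.7396·0.6730 = 35.547 kPa
FS = 31.377 / 35.547 = 0.883

FS = 0.88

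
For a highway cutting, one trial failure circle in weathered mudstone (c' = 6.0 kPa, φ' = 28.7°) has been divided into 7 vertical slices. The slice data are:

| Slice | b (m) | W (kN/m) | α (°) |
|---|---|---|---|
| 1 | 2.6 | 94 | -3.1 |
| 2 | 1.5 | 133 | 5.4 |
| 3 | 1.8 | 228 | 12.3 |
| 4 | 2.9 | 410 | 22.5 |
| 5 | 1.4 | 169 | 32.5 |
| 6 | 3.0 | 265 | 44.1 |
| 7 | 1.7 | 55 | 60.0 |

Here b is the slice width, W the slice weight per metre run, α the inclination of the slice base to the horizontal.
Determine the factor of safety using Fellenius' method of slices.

FS = 1.42

Ordinary method of slices: FS = Σ[c'·Δl_i + (W_i cosα_i)·tanφ'] / Σ W_i sinα_i, with Δl_i = b_i / cosα_i.
Slice 1: Δl = 2.6/cos(-3.1°) = 2.604 m; N'_1 = 94·cos(-3.1°) = 93.9; c'Δl = 15.62; W sinα = -5.1
Slice 2: Δl = 1.5/cos5.4° = 1.507 m; N'_2 = 133·cos5.4° = 132.4; c'Δl = 9.04; W sinα = 12.5
Slice 3: Δl = 1.8/cos12.3° = 1.842 m; N'_3 = 228·cos12.3° = 222.8; c'Δl = 11.05; W sinα = 48.6
Slice 4: Δl = 2.9/cos22.5° = 3.139 m; N'_4 = 410·cos22.5° = 378.8; c'Δl = 18.83; W sinα = 156.9
Slice 5: Δl = 1.4/cos32.5° = 1.660 m; N'_5 = 169·cos32.5° = 142.5; c'Δl = 9.96; W sinα = 90.8
Slice 6: Δl = 3.0/cos44.1° = 4.178 m; N'_6 = 265·cos44.1° = 190.3; c'Δl = 25.07; W sinα = 184.4
Slice 7: Δl = 1.7/cos60.0° = 3.400 m; N'_7 = 55·cos60.0° = 27.5; c'Δl = 20.40; W sinα = 47.6
Σc'Δl = 110.0 kN/m; ΣN' = 1188.2 kN/m; ΣW sinα = 535.8 kN/m
Resisting = 110.0 + 1188.2·tan28.7° = 110.0 + 650.5 = 760.5 kN/m
FS = 760.5 / 535.8 = 1.419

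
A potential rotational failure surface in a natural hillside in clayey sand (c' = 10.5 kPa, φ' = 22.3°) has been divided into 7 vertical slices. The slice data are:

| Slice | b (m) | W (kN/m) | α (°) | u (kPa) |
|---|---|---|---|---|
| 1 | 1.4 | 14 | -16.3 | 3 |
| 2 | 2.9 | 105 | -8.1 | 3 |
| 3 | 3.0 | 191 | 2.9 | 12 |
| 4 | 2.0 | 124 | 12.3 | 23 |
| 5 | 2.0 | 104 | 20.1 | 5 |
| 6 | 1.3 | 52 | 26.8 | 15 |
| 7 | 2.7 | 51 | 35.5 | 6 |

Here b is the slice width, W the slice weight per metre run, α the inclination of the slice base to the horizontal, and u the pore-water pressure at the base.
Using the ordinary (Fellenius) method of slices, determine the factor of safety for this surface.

Ordinary method of slices: FS = Σ[c'·Δl_i + (W_i cosα_i − u_i·Δl_i)·tanφ'] / Σ W_i sinα_i, with Δl_i = b_i / cosα_i.
Slice 1: Δl = 1.4/cos(-16.3°) = 1.459 m; N'_1 = 14·cos(-16.3°) − 3·1.459 = 9.1; c'Δl = 15.32; W sinα = -3.9
Slice 2: Δl = 2.9/cos(-8.1°) = 2.929 m; N'_2 = 105·cos(-8.1°) − 3·2.929 = 95.2; c'Δl = 30.76; W sinα = -14.8
Slice 3: Δl = 3.0/cos2.9° = 3.004 m; N'_3 = 191·cos2.9° − 12·3.004 = 154.7; c'Δl = 31.54; W sinα = 9.7
Slice 4: Δl = 2.0/cos12.3° = 2.047 m; N'_4 = 124·cos12.3° − 23·2.047 = 74.1; c'Δl = 21.49; W sinα = 26.4
Slice 5: Δl = 2.0/cos20.1° = 2.130 m; N'_5 = 104·cos20.1° − 5·2.130 = 87.0; c'Δl = 22.36; W sinα = 35.7
Slice 6: Δl = 1.3/cos26.8° = 1.456 m; N'_6 = 52·cos26.8° − 15·1.456 = 24.6; c'Δl = 15.29; W sinα = 23.4
Slice 7: Δl = 2.7/cos35.5° = 3.316 m; N'_7 = 51·cos35.5° − 6·3.316 = 21.6; c'Δl = 34.82; W sinα = 29.6
Σc'Δl = 171.6 kN/m; ΣN' = 466.2 kN/m; ΣW sinα = 106.2 kN/m
Resisting = 171.6 + 466.2·tan22.3° = 171.6 + 191.2 = 362.8 kN/m
FS = 362.8 / 106.2 = 3.418

FS = 3.42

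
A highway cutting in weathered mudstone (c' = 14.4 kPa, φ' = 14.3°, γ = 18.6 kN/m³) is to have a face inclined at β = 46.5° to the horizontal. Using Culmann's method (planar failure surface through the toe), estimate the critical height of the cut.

H_c = 14.15 m

Culmann's analysis gives the critical failure plane at α_cr = (β + φ')/2 = (46.5 + 14.3)/2 = 30.4°, and the critical height
H_c = (4c'/γ) · sinβ cosφ' / [1 − cos(β − φ')]
    = (4·14.4/18.6) · sin46.5°·cos14.3° / [1 − cos(32.2°)]
    = 3.097 · 0.7254·0.9690 / [1 − 0.8462]
    = 3.097 · 0.7029 / 0.1538
    = 14.15 m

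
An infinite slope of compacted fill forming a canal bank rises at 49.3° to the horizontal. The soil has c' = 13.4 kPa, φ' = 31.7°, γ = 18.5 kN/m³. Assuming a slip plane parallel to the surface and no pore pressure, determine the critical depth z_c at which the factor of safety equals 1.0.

z_c = 3.13 m

Setting FS = 1.00 in FS = [c' + γz cos²β tanφ'] / [γz sinβ cosβ] and solving for z:
z = c' / [γ cosβ (FS·sinβ − cosβ·tanφ')]
  = 13.4 / [18.5·cos49.3°·(1.00·sin49.3° − cos49.3°·tan31.7°)]
  = 13.4 / [18.5·0.6521·(1.00·0.7581 − 0.6521·0.6176)]
  = 13.4 / 4.2874 = 3.125 m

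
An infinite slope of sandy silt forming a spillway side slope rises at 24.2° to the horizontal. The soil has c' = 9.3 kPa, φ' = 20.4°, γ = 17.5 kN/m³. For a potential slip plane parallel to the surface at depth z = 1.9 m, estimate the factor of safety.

FS = 1.58

For an infinite slope with a slip plane parallel to the surface (no pore pressure): FS = [c' + γz cos²β tanφ'] / [γz sinβ cosβ].
γz = 17.5·1.9 = 33.25 kN/m²
Numerator = 9.3 + 33.25·cos²24.2°·tan20.4° = 9.3 + 33.25·0.8320·0.3719 = 19.588 kPa
Denominator = 33.25·sin24.2°·cos24.2° = 33.25·0.4099·0.9121 = 12.432 kPa
FS = 19.588 / 12.432 = 1.576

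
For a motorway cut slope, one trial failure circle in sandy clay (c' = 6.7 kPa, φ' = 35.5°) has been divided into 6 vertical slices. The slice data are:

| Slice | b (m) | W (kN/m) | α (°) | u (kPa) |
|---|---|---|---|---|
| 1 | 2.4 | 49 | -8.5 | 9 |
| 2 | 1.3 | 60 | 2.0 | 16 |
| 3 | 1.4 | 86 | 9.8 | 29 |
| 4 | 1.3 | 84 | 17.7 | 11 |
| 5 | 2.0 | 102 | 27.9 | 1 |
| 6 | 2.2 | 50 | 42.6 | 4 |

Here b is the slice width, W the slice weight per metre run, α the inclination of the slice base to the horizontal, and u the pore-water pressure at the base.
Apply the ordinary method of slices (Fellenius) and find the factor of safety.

Ordinary method of slices: FS = Σ[c'·Δl_i + (W_i cosα_i − u_i·Δl_i)·tanφ'] / Σ W_i sinα_i, with Δl_i = b_i / cosα_i.
Slice 1: Δl = 2.4/cos(-8.5°) = 2.427 m; N'_1 = 49·cos(-8.5°) − 9·2.427 = 26.6; c'Δl = 16.26; W sinα = -7.2
Slice 2: Δl = 1.3/cos2.0° = 1.301 m; N'_2 = 60·cos2.0° − 16·1.301 = 39.2; c'Δl = 8.72; W sinα = 2.1
Slice 3: Δl = 1.4/cos9.8° = 1.421 m; N'_3 = 86·cos9.8° − 29·1.421 = 43.5; c'Δl = 9.52; W sinα = 14.6
Slice 4: Δl = 1.3/cos17.7° = 1.365 m; N'_4 = 84·cos17.7° − 11·1.365 = 65.0; c'Δl = 9.14; W sinα = 25.5
Slice 5: Δl = 2.0/cos27.9° = 2.263 m; N'_5 = 102·cos27.9° − 1·2.263 = 87.9; c'Δl = 15.16; W sinα = 47.7
Slice 6: Δl = 2.2/cos42.6° = 2.989 m; N'_6 = 50·cos42.6° − 4·2.989 = 24.8; c'Δl = 20.02; W sinα = 33.8
Σc'Δl = 78.8 kN/m; ΣN' = 287.1 kN/m; ΣW sinα = 116.6 kN/m
Resisting = 78.8 + 287.1·tan35.5° = 78.8 + 204.8 = 283.6 kN/m
FS = 283.6 / 116.6 = 2.432

FS = 2.43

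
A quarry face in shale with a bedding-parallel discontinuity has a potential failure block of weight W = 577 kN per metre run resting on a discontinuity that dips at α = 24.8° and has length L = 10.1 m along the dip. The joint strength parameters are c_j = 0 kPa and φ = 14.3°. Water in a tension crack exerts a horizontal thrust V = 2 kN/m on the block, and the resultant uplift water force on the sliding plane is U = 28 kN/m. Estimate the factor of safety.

FS = 0.52

Resolving the block weight along and normal to the plane and applying the Mohr–Coulomb strength on the joint:
N' = W cosα − U − V sinα = 577·cos24.8° − 28 − 2·sin24.8° = 494.9 kN/m
Driving force T = W sinα + V cosα = 577·sin24.8° + 2·cos24.8° = 243.8 kN/m
Resisting force R = c_j·L + N'·tanφ = 0·10.1 + 494.9·tan14.3° = 0.0 + 126.2 = 126.2 kN/m
FS = R / T = 126.2 / 243.8 = 0.517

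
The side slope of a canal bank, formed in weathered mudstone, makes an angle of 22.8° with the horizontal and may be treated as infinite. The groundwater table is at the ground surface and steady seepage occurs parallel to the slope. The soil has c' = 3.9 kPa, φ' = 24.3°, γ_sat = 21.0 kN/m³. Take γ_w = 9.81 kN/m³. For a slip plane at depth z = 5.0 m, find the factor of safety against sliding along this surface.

With seepage parallel to the slope and the water table at the surface, the effective normal stress on the slip plane uses the buoyant unit weight γ' = γ_sat − γ_w while the driving shear stress uses γ_sat:
FS = [c' + γ' z cos²β tanφ'] / [γ_sat z sinβ cosβ]
γ' = 21.0 − 9.81 = 11.19 kN/m³
Numerator = 3.9 + 11.19·5.0·cos²22.8°·tan24.3° = 3.9 + 11.19·5.0·0.8498·0.4515 = 25.369 kPa
Denominator = 21.0·5.0·sin22.8°·cos22.8° = 21.0·5.0·0.3875·0.9219 = 37.510 kPa
FS = 25.369 / 37.510 = 0.676

FS = 0.68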